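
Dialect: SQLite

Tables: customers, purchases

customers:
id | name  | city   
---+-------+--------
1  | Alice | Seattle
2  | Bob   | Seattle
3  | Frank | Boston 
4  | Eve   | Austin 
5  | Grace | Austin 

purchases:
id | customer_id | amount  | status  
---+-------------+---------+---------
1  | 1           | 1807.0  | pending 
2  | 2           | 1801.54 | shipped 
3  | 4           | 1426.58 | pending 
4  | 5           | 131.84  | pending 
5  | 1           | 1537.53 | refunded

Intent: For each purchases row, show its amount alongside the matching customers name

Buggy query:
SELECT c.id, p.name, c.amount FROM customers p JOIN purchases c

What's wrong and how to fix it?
Bug: Missing join condition: each purchases row is matched to all customers rows instead of just its own

Fix: Add ON c.customer_id = p.id to the JOIN

Corrected query:
SELECT c.id, p.name, c.amount FROM customers p JOIN purchases c ON c.customer_id = p.id

Result:
id | name  | amount 
---+-------+--------
1  | Alice | 1807   
2  | Bob   | 1801.54
3  | Eve   | 1426.58
4  | Grace | 131.84 
5  | Alice | 1537.53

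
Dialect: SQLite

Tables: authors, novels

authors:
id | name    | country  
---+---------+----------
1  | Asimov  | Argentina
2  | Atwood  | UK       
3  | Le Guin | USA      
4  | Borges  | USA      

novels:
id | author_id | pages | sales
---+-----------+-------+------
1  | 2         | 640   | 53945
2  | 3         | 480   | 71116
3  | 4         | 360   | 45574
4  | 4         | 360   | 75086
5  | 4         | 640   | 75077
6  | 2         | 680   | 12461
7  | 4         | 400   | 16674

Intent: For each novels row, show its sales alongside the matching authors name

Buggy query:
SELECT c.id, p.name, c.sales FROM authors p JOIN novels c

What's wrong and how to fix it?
Bug: JOIN with no ON clause produces a cartesian product; every novels row pairs with every authors row

Fix: Add ON c.author_id = p.id to the JOIN

Corrected query:
SELECT c.id, p.name, c.sales FROM authors p JOIN novels c ON c.author_id = p.id

Result:
id | name    | sales
---+---------+------
1  | Atwood  | 53945
2  | Le Guin | 71116
3  | Borges  | 45574
4  | Borges  | 75086
5  | Borges  | 75077
6  | Atwood  | 12461
7  | Borges  | 16674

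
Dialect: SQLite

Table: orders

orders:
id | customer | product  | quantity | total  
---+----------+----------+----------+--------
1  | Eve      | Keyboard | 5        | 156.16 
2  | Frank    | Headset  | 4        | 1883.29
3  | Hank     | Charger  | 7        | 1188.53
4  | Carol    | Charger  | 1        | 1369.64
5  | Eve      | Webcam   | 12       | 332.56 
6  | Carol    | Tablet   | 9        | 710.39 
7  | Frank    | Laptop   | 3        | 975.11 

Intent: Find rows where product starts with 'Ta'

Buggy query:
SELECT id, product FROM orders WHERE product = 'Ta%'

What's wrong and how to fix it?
Bug: Wildcards only work with LIKE; '=' treats '%' as a literal character

Fix: Use LIKE for wildcard pattern matching

Corrected query:
SELECT id, product FROM orders WHERE product LIKE 'Ta%'

Result:
id | product
---+--------
6  | Tablet 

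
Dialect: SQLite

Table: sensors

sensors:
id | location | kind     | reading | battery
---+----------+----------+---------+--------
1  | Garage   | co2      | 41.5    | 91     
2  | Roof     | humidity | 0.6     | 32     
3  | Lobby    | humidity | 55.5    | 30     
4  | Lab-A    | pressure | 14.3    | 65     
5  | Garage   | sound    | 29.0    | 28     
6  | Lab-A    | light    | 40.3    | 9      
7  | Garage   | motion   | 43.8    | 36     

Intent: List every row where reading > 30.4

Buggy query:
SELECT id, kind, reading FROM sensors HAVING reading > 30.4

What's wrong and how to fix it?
Bug: HAVING filters the output of aggregation, but this query has no GROUP BY and no aggregate functions, so SQLite rejects it (HAVING clause on a non-aggregate query); the condition here is per row

Fix: Use WHERE for row-level filtering

Corrected query:
SELECT id, kind, reading FROM sensors WHERE reading > 30.4

Result:
id | kind     | reading
---+----------+--------
1  | co2      | 41.5   
3  | humidity | 55.5   
6  | light    | 40.3   
7  | motion   | 43.8   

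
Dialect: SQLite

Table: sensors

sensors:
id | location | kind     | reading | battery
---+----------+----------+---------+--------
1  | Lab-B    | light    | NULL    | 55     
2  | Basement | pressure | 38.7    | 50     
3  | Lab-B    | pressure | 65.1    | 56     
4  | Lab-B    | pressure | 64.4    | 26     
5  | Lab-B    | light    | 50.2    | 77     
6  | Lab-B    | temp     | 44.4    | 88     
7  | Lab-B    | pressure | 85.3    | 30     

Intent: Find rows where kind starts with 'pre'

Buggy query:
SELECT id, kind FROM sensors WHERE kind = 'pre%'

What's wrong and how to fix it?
Bug: '=' compares the literal string including the % character; pattern matching needs LIKE

Fix: Replace '=' with LIKE so 'pre%' is treated as a pattern

Corrected query:
SELECT id, kind FROM sensors WHERE kind LIKE 'pre%'

Result:
id | kind    
---+---------
2  | pressure
3  | pressure
4  | pressure
7  | pressure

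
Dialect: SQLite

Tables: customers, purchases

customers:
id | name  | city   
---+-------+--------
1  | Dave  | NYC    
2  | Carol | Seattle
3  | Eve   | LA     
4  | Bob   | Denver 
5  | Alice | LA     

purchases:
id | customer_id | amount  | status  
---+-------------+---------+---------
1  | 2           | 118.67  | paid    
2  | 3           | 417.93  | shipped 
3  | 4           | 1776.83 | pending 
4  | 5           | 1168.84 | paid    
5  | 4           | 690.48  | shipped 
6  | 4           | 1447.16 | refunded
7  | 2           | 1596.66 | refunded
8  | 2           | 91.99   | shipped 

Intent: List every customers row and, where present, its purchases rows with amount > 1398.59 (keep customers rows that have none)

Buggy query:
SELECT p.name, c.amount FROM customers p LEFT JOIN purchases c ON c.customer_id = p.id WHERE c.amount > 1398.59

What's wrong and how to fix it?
Bug: Filtering c.amount in WHERE discards the NULL rows produced by LEFT JOIN, turning it into an inner join

Fix: Move the right-table condition into the ON clause so unmatched parents are kept

Corrected query:
SELECT p.name, c.amount FROM customers p LEFT JOIN purchases c ON c.customer_id = p.id AND c.amount > 1398.59

Result:
name  | amount 
------+--------
Dave  | NULL   
Carol | 1596.66
Eve   | NULL   
Bob   | 1447.16
Bob   | 1776.83
Alice | NULL   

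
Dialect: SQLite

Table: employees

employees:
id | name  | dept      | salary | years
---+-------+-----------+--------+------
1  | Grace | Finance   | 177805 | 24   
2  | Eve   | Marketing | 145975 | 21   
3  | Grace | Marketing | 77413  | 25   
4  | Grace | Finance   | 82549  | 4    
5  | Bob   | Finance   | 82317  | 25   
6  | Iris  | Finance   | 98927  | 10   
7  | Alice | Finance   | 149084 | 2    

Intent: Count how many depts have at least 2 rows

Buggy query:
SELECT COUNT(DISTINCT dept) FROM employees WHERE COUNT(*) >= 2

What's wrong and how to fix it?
Bug: COUNT(*) cannot appear in WHERE; the per-group count doesn't exist yet

Fix: Group first with HAVING COUNT(*) >= 2, then COUNT the resulting groups

Corrected query:
SELECT COUNT(*) FROM (SELECT dept FROM employees GROUP BY dept HAVING COUNT(*) >= 2)

Result:
COUNT(*)
--------
2       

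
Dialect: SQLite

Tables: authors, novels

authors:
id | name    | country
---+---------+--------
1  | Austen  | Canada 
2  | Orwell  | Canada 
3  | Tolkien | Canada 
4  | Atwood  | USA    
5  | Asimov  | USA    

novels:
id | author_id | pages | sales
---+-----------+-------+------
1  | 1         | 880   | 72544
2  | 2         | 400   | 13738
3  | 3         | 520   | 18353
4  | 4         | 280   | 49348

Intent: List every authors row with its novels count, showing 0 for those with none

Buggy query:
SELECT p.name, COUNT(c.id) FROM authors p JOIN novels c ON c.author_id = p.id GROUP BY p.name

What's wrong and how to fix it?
Bug: An inner join excludes parents with zero children

Fix: Switch to LEFT JOIN to retain unmatched parent rows

Corrected query:
SELECT p.name, COUNT(c.id) FROM authors p LEFT JOIN novels c ON c.author_id = p.id GROUP BY p.name

Result:
name    | COUNT(c.id)
--------+------------
Asimov  | 0          
Atwood  | 1          
Austen  | 1          
Orwell  | 1          
Tolkien | 1          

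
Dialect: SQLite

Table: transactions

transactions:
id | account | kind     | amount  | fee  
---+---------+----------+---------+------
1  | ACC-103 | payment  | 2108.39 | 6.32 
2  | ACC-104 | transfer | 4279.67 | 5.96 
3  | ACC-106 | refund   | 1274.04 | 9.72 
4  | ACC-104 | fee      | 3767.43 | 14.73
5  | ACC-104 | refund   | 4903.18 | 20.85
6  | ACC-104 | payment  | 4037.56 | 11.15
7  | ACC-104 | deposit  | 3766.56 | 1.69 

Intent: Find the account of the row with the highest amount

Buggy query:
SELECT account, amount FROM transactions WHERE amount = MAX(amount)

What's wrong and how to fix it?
Bug: WHERE is evaluated per row; an aggregate over the whole table isn't defined there

Fix: Wrap MAX in a scalar subquery so WHERE compares against a single value

Corrected query:
SELECT account, amount FROM transactions WHERE amount = (SELECT MAX(amount) FROM transactions)

Result:
account | amount 
--------+--------
ACC-104 | 4903.18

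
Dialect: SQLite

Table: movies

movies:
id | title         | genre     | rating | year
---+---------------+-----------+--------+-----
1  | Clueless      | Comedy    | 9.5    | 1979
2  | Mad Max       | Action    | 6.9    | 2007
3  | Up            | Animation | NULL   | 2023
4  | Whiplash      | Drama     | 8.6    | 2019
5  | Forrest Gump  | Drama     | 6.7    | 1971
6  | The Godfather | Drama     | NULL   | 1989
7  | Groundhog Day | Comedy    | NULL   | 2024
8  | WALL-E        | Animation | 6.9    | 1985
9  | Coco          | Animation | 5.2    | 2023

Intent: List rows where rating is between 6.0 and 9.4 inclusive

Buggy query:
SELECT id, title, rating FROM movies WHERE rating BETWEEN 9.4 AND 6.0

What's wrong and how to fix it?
Bug: BETWEEN expects the lower bound first; with 9.4 AND 6.0 the range is empty

Fix: Write BETWEEN 6.0 AND 9.4

Corrected query:
SELECT id, title, rating FROM movies WHERE rating BETWEEN 6.0 AND 9.4

Result:
id | title        | rating
---+--------------+-------
2  | Mad Max      | 6.9   
4  | Whiplash     | 8.6   
5  | Forrest Gump | 6.7   
8  | WALL-E       | 6.9   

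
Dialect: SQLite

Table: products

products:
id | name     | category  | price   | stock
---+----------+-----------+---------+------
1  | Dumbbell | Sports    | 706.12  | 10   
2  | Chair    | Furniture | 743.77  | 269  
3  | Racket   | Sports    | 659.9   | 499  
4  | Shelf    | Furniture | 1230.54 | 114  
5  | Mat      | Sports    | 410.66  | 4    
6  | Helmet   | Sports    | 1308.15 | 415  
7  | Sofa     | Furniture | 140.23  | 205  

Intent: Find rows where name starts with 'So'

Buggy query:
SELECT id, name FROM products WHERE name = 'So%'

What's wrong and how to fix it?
Bug: '=' compares the literal string including the % character; pattern matching needs LIKE

Fix: Replace '=' with LIKE so 'So%' is treated as a pattern

Corrected query:
SELECT id, name FROM products WHERE name LIKE 'So%'

Result:
id | name
---+-----
7  | Sofa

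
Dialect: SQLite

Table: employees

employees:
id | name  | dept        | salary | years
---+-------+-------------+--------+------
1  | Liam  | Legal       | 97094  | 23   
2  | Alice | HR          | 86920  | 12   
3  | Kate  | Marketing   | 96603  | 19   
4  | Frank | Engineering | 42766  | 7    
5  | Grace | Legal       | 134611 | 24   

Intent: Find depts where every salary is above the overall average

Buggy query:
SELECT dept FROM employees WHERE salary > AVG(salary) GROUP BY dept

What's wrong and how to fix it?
Bug: AVG() is an aggregate; it can't sit directly in WHERE

Fix: Compute the overall average in a scalar subquery and compare each group's MIN against it in HAVING

Corrected query:
SELECT dept FROM employees GROUP BY dept HAVING MIN(salary) > (SELECT AVG(salary) FROM employees)

Result:
dept     
---------
Legal    
Marketing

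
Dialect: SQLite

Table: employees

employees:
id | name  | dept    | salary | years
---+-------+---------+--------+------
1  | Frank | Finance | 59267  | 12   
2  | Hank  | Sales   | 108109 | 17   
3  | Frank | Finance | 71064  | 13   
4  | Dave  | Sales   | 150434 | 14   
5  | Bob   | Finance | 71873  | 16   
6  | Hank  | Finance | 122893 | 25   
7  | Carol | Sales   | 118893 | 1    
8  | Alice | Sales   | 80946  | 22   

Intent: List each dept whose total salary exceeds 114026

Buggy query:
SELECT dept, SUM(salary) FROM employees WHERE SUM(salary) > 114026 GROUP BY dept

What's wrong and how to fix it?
Bug: Aggregate functions cannot appear in a WHERE clause

Fix: Use HAVING (which filters groups after aggregation) instead of WHERE

Corrected query:
SELECT dept, SUM(salary) FROM employees GROUP BY dept HAVING SUM(salary) > 114026

Result:
dept    | SUM(salary)
--------+------------
Finance | 325097     
Sales   | 458382     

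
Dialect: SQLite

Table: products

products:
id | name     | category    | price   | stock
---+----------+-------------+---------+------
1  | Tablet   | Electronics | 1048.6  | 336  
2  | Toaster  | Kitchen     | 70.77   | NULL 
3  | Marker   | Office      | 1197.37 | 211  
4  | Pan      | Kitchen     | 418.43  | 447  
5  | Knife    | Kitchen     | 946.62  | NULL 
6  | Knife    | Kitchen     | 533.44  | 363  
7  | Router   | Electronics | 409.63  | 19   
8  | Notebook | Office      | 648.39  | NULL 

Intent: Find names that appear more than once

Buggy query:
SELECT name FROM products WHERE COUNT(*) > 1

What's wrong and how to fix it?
Bug: COUNT(*) is an aggregate and cannot be used in WHERE

Fix: Group first, then use HAVING for the count condition

Corrected query:
SELECT name FROM products GROUP BY name HAVING COUNT(*) > 1

Result:
name 
-----
Knife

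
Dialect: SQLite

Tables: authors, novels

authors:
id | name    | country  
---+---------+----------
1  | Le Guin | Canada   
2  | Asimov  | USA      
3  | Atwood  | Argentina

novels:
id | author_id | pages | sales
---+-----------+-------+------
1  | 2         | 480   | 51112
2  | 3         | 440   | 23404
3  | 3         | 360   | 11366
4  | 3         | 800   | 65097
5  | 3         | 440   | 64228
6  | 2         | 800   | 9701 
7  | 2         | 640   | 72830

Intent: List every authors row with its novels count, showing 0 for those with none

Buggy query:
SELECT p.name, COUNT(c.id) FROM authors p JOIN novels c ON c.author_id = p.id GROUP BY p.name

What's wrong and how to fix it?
Bug: INNER JOIN drops authors rows that have no matching novels rows

Fix: Use LEFT JOIN so parents without children still appear (COUNT(c.id) gives 0)

Corrected query:
SELECT p.name, COUNT(c.id) FROM authors p LEFT JOIN novels c ON c.author_id = p.id GROUP BY p.name

Result:
name    | COUNT(c.id)
--------+------------
Asimov  | 3          
Atwood  | 4          
Le Guin | 0          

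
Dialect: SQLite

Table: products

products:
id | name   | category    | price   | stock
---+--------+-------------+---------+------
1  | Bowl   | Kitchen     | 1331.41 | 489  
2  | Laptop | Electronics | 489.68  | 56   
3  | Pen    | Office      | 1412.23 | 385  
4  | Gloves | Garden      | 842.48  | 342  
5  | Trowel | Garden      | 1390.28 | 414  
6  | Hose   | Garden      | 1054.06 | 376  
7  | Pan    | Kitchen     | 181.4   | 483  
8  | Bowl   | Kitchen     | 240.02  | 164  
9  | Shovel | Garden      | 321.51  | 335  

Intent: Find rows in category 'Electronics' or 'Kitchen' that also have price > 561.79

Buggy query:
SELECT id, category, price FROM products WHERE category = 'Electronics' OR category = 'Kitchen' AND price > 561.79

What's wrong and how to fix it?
Bug: AND binds tighter than OR, so this parses as category = 'Electronics' OR (category = 'Kitchen' AND price > 561.79)

Fix: Add parentheses around the OR so the AND applies to both alternatives

Corrected query:
SELECT id, category, price FROM products WHERE (category = 'Electronics' OR category = 'Kitchen') AND price > 561.79

Result:
id | category | price  
---+----------+--------
1  | Kitchen  | 1331.41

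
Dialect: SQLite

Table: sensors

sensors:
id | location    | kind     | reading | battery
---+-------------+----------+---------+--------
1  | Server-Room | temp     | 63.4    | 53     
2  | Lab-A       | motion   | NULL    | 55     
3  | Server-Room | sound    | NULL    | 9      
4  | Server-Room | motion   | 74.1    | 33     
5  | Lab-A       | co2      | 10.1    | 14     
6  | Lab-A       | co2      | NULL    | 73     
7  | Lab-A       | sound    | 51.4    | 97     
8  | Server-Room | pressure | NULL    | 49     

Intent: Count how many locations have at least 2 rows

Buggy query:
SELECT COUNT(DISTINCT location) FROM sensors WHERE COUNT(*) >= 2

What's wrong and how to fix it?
Bug: COUNT(*) cannot appear in WHERE; the per-group count doesn't exist yet

Fix: Group first with HAVING COUNT(*) >= 2, then COUNT the resulting groups

Corrected query:
SELECT COUNT(*) FROM (SELECT location FROM sensors GROUP BY location HAVING COUNT(*) >= 2)

Result:
COUNT(*)
--------
2       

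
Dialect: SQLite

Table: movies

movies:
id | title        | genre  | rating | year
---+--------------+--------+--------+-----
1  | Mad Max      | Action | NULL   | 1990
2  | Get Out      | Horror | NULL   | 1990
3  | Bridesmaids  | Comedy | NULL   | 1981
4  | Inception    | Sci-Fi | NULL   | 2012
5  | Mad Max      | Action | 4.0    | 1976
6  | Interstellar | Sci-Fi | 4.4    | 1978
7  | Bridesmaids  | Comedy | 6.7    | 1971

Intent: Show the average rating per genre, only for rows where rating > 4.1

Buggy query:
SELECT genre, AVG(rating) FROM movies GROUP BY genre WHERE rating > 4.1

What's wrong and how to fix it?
Bug: WHERE cannot follow GROUP BY

Fix: Move the WHERE clause before GROUP BY

Corrected query:
SELECT genre, AVG(rating) FROM movies WHERE rating > 4.1 GROUP BY genre

Result:
genre  | AVG(rating)
-------+------------
Comedy | 6.7        
Sci-Fi | 4.4        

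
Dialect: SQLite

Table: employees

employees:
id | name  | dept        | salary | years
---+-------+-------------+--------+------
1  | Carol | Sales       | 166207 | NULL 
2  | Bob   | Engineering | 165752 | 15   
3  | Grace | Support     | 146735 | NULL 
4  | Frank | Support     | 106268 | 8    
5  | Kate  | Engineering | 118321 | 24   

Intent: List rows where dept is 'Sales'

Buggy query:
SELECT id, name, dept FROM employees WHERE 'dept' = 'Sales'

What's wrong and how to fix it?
Bug: 'dept' in single quotes is a string literal, not the column; the comparison is literal-vs-literal and never true

Fix: Remove the quotes around the column name (or use double quotes for an identifier)

Corrected query:
SELECT id, name, dept FROM employees WHERE dept = 'Sales'

Result:
id | name  | dept 
---+-------+------
1  | Carol | Sales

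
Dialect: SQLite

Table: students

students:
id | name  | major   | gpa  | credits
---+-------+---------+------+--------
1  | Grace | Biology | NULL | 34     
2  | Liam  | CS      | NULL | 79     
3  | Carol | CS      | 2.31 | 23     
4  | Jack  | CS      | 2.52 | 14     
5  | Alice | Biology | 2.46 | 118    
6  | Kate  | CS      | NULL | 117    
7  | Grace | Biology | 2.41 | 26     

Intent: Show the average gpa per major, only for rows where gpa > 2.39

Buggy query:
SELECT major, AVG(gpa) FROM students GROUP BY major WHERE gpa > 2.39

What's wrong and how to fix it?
Bug: WHERE cannot follow GROUP BY

Fix: Move the WHERE clause before GROUP BY

Corrected query:
SELECT major, AVG(gpa) FROM students WHERE gpa > 2.39 GROUP BY major

Result:
major   | AVG(gpa)
--------+---------
Biology | 2.435   
CS      | 2.52    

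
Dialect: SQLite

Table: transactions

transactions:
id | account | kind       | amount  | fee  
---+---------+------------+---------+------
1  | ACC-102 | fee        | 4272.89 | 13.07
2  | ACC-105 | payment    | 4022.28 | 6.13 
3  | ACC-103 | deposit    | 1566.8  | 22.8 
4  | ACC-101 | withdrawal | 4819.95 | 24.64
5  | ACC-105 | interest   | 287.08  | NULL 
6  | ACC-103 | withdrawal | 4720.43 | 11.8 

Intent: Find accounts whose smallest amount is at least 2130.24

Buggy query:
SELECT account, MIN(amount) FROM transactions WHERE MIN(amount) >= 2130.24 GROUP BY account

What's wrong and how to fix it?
Bug: MIN() in WHERE is a misuse of aggregate

Fix: Use HAVING for the per-group MIN condition

Corrected query:
SELECT account, MIN(amount) FROM transactions GROUP BY account HAVING MIN(amount) >= 2130.24

Result:
account | MIN(amount)
--------+------------
ACC-101 | 4819.95    
ACC-102 | 4272.89    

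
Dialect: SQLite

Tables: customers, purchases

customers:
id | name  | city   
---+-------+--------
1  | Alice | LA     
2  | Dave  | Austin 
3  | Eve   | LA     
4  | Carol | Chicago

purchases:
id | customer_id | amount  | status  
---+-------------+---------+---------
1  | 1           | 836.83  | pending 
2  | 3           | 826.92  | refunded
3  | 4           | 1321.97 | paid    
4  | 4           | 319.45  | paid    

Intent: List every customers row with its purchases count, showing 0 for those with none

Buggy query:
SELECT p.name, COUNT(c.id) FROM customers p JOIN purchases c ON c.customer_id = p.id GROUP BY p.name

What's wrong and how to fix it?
Bug: An inner join excludes parents with zero children

Fix: Switch to LEFT JOIN to retain unmatched parent rows

Corrected query:
SELECT p.name, COUNT(c.id) FROM customers p LEFT JOIN purchases c ON c.customer_id = p.id GROUP BY p.name

Result:
name  | COUNT(c.id)
------+------------
Alice | 1          
Carol | 2          
Dave  | 0          
Eve   | 1          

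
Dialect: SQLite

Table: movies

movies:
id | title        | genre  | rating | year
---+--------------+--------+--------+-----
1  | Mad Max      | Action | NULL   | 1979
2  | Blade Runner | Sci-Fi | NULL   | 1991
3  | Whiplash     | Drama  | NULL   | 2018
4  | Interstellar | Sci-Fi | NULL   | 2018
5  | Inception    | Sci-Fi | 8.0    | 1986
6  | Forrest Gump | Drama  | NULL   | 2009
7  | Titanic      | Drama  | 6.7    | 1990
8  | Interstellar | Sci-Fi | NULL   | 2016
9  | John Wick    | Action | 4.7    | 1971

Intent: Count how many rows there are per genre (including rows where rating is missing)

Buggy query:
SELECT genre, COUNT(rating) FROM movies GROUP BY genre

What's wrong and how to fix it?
Bug: COUNT(column) counts non-NULL values only; rows with NULL rating aren't counted

Fix: Use COUNT(*) to count all rows regardless of NULL

Corrected query:
SELECT genre, COUNT(*) FROM movies GROUP BY genre

Result:
genre  | COUNT(*)
-------+---------
Action | 2       
Drama  | 3       
Sci-Fi | 4       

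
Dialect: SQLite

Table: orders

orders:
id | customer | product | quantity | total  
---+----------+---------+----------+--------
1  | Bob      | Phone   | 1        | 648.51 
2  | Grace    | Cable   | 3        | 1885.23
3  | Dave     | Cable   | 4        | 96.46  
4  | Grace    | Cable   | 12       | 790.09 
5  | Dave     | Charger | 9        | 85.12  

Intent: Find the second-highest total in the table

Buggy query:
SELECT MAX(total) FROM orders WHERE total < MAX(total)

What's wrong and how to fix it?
Bug: MAX(total) on the right of the comparison is an aggregate-in-WHERE error

Fix: Put the inner MAX in a scalar subquery

Corrected query:
SELECT MAX(total) FROM orders WHERE total < (SELECT MAX(total) FROM orders)

Result:
MAX(total)
----------
790.09    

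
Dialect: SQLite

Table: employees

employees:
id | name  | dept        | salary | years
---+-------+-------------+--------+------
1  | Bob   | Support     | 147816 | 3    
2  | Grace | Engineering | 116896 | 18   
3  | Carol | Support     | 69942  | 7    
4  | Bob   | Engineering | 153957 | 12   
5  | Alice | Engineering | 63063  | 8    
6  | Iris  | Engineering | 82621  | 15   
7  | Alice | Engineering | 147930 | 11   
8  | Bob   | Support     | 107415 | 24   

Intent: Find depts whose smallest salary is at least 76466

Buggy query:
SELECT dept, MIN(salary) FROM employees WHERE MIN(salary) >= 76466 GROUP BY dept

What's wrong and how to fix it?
Bug: Aggregates like MIN are computed per group after WHERE runs

Fix: Use HAVING for the per-group MIN condition

Corrected query:
SELECT dept, MIN(salary) FROM employees GROUP BY dept HAVING MIN(salary) >= 76466

Result:
(no rows)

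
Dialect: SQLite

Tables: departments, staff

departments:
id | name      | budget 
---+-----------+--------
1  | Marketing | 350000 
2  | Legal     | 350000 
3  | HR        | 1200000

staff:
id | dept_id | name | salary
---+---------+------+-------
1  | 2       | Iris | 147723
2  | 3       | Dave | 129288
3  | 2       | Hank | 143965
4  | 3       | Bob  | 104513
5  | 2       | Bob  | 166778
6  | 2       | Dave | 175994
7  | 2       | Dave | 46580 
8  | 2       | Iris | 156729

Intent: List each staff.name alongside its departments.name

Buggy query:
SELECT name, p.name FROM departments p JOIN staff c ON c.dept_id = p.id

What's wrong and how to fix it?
Bug: Both tables have a 'name' column; the unqualified reference is ambiguous

Fix: Prefix ambiguous columns with the table alias

Corrected query:
SELECT c.name, p.name FROM departments p JOIN staff c ON c.dept_id = p.id

Result:
name | name 
-----+------
Iris | Legal
Dave | HR   
Hank | Legal
Bob  | HR   
Bob  | Legal
Dave | Legal
Dave | Legal
Iris | Legal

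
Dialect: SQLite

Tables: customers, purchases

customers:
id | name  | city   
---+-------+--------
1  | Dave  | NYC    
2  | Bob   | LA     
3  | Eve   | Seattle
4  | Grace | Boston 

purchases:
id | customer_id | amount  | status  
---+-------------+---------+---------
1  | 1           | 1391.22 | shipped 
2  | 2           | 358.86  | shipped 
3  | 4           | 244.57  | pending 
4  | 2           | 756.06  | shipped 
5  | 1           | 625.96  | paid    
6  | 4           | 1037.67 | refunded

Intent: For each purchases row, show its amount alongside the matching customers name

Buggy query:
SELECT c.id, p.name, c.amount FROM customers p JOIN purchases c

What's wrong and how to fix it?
Bug: JOIN with no ON clause produces a cartesian product; every purchases row pairs with every customers row

Fix: Add ON c.customer_id = p.id to the JOIN

Corrected query:
SELECT c.id, p.name, c.amount FROM customers p JOIN purchases c ON c.customer_id = p.id

Result:
id | name  | amount 
---+-------+--------
1  | Dave  | 1391.22
2  | Bob   | 358.86 
3  | Grace | 244.57 
4  | Bob   | 756.06 
5  | Dave  | 625.96 
6  | Grace | 1037.67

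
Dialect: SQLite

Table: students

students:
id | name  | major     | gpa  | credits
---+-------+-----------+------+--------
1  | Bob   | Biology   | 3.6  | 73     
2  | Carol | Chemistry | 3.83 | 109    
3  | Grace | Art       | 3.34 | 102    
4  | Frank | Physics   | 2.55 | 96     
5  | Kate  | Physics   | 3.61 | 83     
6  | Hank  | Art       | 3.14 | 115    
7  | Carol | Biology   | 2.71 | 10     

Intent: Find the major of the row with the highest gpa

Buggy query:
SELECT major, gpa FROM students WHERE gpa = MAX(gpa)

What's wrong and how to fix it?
Bug: MAX(gpa) is an aggregate and cannot be used directly in WHERE

Fix: Wrap MAX in a scalar subquery so WHERE compares against a single value

Corrected query:
SELECT major, gpa FROM students WHERE gpa = (SELECT MAX(gpa) FROM students)

Result:
major     | gpa 
----------+-----
Chemistry | 3.83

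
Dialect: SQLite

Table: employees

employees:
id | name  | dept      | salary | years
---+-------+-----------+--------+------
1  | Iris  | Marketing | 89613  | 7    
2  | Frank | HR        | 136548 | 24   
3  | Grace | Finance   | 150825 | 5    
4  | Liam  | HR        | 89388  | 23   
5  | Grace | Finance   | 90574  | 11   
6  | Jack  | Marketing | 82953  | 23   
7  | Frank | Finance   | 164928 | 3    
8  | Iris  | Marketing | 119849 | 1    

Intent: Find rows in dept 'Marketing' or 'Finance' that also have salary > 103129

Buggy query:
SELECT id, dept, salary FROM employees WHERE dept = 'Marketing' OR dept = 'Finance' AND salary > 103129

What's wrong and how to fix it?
Bug: AND binds tighter than OR, so this parses as dept = 'Marketing' OR (dept = 'Finance' AND salary > 103129)

Fix: Add parentheses around the OR so the AND applies to both alternatives

Corrected query:
SELECT id, dept, salary FROM employees WHERE (dept = 'Marketing' OR dept = 'Finance') AND salary > 103129

Result:
id | dept      | salary
---+-----------+-------
3  | Finance   | 150825
7  | Finance   | 164928
8  | Marketing | 119849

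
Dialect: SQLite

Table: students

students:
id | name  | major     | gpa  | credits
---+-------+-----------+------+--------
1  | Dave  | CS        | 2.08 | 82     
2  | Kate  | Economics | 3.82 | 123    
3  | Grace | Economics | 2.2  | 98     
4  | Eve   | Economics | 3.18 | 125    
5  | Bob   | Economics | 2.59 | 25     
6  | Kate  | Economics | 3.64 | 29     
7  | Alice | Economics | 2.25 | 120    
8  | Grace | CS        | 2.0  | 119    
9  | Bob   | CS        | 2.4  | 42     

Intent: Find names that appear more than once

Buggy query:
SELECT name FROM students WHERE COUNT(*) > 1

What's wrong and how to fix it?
Bug: COUNT(*) is an aggregate and cannot be used in WHERE

Fix: Group first, then use HAVING for the count condition

Corrected query:
SELECT name FROM students GROUP BY name HAVING COUNT(*) > 1

Result:
name 
-----
Bob  
Grace
Kate 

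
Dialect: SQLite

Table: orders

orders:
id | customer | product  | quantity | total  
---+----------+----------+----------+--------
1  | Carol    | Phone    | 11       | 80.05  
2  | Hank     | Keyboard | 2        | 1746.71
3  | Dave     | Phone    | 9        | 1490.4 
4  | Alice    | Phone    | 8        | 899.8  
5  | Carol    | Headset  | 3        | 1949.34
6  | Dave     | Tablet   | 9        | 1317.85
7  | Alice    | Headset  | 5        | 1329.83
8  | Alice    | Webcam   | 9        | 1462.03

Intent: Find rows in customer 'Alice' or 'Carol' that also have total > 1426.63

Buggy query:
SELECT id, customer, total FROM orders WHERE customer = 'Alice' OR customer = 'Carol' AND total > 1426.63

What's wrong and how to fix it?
Bug: Without parentheses, AND is evaluated before OR, so the total filter only applies to the 'Carol' branch

Fix: Group the OR with parentheses (or use IN), then AND the threshold

Corrected query:
SELECT id, customer, total FROM orders WHERE (customer = 'Alice' OR customer = 'Carol') AND total > 1426.63

Result:
id | customer | total  
---+----------+--------
5  | Carol    | 1949.34
8  | Alice    | 1462.03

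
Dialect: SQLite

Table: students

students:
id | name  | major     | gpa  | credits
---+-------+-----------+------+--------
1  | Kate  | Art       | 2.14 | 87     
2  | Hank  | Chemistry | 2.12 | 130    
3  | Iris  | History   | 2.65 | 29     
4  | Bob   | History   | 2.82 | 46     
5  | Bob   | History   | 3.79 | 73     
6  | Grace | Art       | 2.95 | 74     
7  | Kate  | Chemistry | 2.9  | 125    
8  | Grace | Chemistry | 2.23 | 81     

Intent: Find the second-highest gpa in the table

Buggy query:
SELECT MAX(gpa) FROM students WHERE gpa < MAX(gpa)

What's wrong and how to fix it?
Bug: MAX(gpa) on the right of the comparison is an aggregate-in-WHERE error

Fix: Put the inner MAX in a scalar subquery

Corrected query:
SELECT MAX(gpa) FROM students WHERE gpa < (SELECT MAX(gpa) FROM students)

Result:
MAX(gpa)
--------
2.95    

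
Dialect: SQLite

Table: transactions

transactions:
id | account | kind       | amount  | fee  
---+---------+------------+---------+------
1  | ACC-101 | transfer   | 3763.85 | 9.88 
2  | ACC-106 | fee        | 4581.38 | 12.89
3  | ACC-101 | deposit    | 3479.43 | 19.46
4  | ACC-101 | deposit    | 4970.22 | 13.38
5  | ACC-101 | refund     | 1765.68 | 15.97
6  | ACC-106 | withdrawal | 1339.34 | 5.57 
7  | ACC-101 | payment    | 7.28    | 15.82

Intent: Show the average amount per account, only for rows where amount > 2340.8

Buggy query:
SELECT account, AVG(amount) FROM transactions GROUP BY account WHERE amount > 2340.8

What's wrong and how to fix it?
Bug: WHERE cannot follow GROUP BY

Fix: Move the WHERE clause before GROUP BY

Corrected query:
SELECT account, AVG(amount) FROM transactions WHERE amount > 2340.8 GROUP BY account

Result:
account | AVG(amount)
--------+------------
ACC-101 | 4071.166667
ACC-106 | 4581.38    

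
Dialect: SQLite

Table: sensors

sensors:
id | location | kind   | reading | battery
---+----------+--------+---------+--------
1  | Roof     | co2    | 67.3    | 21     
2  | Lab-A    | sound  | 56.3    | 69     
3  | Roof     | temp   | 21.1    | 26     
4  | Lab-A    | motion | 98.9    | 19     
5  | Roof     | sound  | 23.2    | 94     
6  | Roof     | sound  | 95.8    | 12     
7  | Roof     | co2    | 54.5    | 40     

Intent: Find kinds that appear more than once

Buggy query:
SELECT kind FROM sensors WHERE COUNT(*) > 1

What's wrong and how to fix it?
Bug: WHERE can't reference COUNT(*); aggregates are computed after WHERE

Fix: GROUP BY kind, then filter groups with HAVING COUNT(*) > 1

Corrected query:
SELECT kind FROM sensors GROUP BY kind HAVING COUNT(*) > 1

Result:
kind 
-----
co2  
sound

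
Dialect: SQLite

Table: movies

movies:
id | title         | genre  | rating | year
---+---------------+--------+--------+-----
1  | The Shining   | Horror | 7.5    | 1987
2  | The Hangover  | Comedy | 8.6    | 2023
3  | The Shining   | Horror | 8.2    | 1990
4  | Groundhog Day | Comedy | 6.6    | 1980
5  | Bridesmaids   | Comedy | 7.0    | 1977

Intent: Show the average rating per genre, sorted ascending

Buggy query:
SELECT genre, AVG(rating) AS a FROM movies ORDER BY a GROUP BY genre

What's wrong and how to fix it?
Bug: ORDER BY appears before GROUP BY; SQL clause order requires GROUP BY first

Fix: Reorder: SELECT … FROM … GROUP BY … ORDER BY …

Corrected query:
SELECT genre, AVG(rating) AS a FROM movies GROUP BY genre ORDER BY a

Result:
genre  | a   
-------+-----
Comedy | 7.4 
Horror | 7.85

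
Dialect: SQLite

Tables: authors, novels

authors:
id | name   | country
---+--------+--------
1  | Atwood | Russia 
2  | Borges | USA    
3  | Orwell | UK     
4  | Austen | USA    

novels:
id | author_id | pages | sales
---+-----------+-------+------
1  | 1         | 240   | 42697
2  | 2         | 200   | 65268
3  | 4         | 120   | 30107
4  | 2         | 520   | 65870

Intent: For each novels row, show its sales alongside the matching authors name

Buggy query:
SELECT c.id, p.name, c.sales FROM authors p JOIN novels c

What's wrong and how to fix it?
Bug: JOIN with no ON clause produces a cartesian product; every novels row pairs with every authors row

Fix: Specify the join condition linking the foreign key to the parent id

Corrected query:
SELECT c.id, p.name, c.sales FROM authors p JOIN novels c ON c.author_id = p.id

Result:
id | name   | sales
---+--------+------
1  | Atwood | 42697
2  | Borges | 65268
3  | Austen | 30107
4  | Borges | 65870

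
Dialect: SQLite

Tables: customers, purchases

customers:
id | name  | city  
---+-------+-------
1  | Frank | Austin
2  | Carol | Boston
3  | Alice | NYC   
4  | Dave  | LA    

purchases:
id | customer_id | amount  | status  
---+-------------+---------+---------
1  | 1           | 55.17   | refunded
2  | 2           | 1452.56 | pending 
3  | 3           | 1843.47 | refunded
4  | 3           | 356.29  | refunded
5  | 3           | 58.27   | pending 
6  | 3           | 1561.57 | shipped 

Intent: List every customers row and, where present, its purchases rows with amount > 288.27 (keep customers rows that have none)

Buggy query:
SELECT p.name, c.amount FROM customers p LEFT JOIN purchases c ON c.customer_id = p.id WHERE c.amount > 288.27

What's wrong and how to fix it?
Bug: Filtering c.amount in WHERE discards the NULL rows produced by LEFT JOIN, turning it into an inner join

Fix: Put 'c.amount > 288.27' in the JOIN's ON clause instead of WHERE

Corrected query:
SELECT p.name, c.amount FROM customers p LEFT JOIN purchases c ON c.customer_id = p.id AND c.amount > 288.27

Result:
name  | amount 
------+--------
Frank | NULL   
Carol | 1452.56
Alice | 356.29 
Alice | 1561.57
Alice | 1843.47
Dave  | NULL   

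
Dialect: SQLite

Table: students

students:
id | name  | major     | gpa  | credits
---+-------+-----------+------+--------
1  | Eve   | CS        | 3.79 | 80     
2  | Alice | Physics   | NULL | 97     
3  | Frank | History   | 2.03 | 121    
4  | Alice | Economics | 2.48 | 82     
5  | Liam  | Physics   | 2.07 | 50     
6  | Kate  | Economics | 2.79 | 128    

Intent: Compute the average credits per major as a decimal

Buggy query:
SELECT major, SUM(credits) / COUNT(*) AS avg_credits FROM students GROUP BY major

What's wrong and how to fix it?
Bug: Both operands are integers, so '/' performs integer division and truncates

Fix: Cast one side to REAL so the division keeps the fractional part

Corrected query:
SELECT major, SUM(credits) * 1.0 / COUNT(*) AS avg_credits FROM students GROUP BY major

Result:
major     | avg_credits
----------+------------
CS        | 80         
Economics | 105        
History   | 121        
Physics   | 73.5       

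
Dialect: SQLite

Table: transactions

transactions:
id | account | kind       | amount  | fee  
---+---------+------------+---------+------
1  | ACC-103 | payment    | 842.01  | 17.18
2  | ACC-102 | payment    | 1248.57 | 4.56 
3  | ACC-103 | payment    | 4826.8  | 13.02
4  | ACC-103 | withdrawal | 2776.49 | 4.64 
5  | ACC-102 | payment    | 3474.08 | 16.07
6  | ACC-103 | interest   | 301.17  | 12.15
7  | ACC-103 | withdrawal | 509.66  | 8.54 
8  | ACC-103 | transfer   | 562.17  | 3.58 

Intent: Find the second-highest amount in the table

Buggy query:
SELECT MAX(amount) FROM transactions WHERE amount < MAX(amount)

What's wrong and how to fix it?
Bug: The inner MAX is an aggregate inside WHERE, which is not allowed

Fix: Compute the overall MAX in a subquery, then take MAX of rows below it

Corrected query:
SELECT MAX(amount) FROM transactions WHERE amount < (SELECT MAX(amount) FROM transactions)

Result:
MAX(amount)
-----------
3474.08    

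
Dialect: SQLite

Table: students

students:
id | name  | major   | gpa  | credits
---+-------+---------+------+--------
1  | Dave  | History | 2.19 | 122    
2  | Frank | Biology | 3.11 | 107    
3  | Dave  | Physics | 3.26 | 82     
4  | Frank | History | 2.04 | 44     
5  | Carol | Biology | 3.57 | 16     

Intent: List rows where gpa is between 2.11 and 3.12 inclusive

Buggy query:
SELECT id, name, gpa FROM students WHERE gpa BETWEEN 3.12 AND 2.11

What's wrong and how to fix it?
Bug: BETWEEN expects the lower bound first; with 3.12 AND 2.11 the range is empty

Fix: Swap the bounds so the smaller value comes first

Corrected query:
SELECT id, name, gpa FROM students WHERE gpa BETWEEN 2.11 AND 3.12

Result:
id | name  | gpa 
---+-------+-----
1  | Dave  | 2.19
2  | Frank | 3.11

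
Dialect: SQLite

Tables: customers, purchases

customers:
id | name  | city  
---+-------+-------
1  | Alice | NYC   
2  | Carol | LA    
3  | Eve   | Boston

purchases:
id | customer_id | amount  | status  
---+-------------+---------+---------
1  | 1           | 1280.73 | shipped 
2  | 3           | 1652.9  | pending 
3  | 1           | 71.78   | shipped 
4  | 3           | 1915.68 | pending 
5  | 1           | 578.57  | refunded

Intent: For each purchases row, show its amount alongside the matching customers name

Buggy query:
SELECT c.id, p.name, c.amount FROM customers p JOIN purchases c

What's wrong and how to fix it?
Bug: Missing join condition: each purchases row is matched to all customers rows instead of just its own

Fix: Specify the join condition linking the foreign key to the parent id

Corrected query:
SELECT c.id, p.name, c.amount FROM customers p JOIN purchases c ON c.customer_id = p.id

Result:
id | name  | amount 
---+-------+--------
1  | Alice | 1280.73
2  | Eve   | 1652.9 
3  | Alice | 71.78  
4  | Eve   | 1915.68
5  | Alice | 578.57 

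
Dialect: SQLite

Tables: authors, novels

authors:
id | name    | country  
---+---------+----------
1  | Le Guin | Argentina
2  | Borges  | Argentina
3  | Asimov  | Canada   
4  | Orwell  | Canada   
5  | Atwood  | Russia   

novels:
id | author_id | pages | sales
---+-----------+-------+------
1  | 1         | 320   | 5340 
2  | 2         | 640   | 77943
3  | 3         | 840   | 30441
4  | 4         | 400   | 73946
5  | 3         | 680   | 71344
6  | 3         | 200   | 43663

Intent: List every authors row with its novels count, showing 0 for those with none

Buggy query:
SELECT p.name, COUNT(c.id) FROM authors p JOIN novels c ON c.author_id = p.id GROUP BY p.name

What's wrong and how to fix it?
Bug: INNER JOIN drops authors rows that have no matching novels rows

Fix: Use LEFT JOIN so parents without children still appear (COUNT(c.id) gives 0)

Corrected query:
SELECT p.name, COUNT(c.id) FROM authors p LEFT JOIN novels c ON c.author_id = p.id GROUP BY p.name

Result:
name    | COUNT(c.id)
--------+------------
Asimov  | 3          
Atwood  | 0          
Borges  | 1          
Le Guin | 1          
Orwell  | 1          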